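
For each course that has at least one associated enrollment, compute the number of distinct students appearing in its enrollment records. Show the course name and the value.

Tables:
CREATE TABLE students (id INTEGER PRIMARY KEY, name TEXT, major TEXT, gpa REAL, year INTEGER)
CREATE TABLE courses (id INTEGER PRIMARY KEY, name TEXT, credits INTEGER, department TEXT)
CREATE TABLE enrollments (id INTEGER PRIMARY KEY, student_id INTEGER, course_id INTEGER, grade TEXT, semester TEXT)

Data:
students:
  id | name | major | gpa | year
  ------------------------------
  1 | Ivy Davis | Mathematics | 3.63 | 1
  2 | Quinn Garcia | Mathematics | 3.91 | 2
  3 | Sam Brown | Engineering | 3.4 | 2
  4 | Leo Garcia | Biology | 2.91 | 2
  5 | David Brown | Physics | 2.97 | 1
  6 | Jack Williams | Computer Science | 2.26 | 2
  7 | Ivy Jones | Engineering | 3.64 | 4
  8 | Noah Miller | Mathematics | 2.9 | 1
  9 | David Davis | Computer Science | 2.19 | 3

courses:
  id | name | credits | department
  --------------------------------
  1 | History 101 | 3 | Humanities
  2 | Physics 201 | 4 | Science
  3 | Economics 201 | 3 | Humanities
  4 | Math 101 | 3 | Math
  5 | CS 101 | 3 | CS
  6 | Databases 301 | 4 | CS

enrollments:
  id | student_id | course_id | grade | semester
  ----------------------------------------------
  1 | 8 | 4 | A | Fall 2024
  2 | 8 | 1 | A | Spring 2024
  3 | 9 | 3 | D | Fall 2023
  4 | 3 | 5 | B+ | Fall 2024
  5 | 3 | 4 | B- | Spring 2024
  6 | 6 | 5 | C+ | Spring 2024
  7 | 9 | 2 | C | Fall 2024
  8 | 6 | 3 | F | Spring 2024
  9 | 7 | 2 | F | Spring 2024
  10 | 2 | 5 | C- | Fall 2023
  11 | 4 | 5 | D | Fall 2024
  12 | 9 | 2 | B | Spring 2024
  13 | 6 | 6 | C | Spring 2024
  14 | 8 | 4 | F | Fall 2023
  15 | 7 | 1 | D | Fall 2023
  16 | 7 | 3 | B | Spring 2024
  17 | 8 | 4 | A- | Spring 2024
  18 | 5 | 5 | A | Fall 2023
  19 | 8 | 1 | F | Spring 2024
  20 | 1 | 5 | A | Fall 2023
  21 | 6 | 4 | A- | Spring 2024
SELECT p.name, COUNT(DISTINCT c.student_id) AS distinct_student_count FROM enrollments c JOIN courses p ON c.course_id = p.id GROUP BY p.id, p.name

Execution result:
name | distinct_student_count
History 101 | 2
Physics 201 | 2
Economics 201 | 3
Math 101 | 3
CS 101 | 6
Databases 301 | 1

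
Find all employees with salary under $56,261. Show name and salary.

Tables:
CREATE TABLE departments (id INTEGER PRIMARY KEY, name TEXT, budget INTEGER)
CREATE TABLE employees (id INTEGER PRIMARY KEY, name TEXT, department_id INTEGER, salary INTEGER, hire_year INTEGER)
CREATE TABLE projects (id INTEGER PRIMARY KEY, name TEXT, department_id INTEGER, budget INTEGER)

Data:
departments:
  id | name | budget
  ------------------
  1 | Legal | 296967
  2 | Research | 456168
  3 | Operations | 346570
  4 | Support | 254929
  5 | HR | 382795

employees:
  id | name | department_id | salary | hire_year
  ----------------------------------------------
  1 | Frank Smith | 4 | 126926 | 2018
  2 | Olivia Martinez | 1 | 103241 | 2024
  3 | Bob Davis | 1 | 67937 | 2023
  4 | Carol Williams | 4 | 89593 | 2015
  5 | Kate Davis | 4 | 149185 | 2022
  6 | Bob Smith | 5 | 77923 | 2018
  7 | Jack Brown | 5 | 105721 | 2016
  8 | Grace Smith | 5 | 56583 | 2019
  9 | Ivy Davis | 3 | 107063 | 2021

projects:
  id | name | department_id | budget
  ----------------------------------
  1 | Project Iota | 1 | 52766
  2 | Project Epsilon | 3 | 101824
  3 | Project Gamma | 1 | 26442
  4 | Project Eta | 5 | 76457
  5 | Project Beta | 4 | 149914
SELECT name, salary FROM employees WHERE salary < 56261

Execution result:
(no rows)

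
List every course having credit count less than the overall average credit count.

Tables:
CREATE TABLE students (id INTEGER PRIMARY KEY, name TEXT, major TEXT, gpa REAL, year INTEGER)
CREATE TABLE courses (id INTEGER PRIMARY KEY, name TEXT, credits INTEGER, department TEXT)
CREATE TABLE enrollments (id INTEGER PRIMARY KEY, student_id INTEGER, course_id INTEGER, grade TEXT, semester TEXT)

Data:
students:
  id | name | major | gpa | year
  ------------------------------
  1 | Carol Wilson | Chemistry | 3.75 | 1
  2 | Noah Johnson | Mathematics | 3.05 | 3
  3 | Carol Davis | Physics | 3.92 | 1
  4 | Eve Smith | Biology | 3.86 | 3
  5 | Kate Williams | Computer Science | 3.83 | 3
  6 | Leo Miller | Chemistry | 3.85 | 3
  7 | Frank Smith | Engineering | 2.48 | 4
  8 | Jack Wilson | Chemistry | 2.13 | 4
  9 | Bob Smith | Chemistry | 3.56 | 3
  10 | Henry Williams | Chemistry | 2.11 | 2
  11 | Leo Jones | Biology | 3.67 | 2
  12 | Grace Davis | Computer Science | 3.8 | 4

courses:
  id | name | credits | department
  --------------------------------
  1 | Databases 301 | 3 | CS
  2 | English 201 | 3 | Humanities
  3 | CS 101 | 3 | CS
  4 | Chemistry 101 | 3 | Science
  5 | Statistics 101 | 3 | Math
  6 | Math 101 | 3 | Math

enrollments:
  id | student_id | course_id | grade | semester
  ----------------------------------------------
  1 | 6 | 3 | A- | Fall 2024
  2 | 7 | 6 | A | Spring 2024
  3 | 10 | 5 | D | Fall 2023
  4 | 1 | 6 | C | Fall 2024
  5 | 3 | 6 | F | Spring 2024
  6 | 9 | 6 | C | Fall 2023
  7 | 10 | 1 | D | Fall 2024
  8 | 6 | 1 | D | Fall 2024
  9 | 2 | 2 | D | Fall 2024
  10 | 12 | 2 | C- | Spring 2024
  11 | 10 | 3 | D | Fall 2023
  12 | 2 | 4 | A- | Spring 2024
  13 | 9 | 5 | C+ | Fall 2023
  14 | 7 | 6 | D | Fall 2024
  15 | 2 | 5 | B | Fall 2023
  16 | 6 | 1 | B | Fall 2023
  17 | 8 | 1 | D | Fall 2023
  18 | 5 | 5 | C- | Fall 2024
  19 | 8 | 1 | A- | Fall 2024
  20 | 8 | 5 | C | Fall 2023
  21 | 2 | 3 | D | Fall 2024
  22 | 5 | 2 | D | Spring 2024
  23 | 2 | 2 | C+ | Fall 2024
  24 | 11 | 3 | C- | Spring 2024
SELECT name, credits FROM courses WHERE credits < (SELECT AVG(credits) FROM courses)

Execution result:
(no rows)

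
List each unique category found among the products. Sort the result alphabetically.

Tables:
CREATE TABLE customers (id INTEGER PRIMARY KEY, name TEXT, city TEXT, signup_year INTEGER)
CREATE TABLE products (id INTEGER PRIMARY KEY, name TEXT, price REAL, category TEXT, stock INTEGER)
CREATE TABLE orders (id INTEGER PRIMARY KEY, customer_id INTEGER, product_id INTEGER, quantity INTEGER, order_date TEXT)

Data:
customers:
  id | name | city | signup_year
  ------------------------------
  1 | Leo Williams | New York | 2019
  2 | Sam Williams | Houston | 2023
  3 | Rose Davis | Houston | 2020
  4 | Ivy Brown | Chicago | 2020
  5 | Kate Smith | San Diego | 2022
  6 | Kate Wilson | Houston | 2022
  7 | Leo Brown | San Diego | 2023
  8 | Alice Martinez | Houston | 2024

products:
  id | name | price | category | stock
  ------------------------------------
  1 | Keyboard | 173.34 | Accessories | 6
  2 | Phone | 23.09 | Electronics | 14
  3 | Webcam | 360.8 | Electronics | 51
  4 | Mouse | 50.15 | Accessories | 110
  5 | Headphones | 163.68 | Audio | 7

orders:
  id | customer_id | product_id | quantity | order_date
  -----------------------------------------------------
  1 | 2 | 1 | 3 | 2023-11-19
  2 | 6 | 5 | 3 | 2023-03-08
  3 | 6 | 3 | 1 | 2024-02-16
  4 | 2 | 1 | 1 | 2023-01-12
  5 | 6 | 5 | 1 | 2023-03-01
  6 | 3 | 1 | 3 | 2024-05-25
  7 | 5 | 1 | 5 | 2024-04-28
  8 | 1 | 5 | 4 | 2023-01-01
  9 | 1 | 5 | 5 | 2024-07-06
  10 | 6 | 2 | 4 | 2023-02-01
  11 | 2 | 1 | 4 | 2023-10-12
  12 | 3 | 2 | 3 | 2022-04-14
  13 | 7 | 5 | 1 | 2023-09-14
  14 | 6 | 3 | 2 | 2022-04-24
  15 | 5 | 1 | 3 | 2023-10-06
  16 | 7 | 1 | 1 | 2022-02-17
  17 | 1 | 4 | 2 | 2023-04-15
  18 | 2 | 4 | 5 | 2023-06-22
SELECT DISTINCT category FROM products ORDER BY category

Execution result:
category
Accessories
Audio
Electronics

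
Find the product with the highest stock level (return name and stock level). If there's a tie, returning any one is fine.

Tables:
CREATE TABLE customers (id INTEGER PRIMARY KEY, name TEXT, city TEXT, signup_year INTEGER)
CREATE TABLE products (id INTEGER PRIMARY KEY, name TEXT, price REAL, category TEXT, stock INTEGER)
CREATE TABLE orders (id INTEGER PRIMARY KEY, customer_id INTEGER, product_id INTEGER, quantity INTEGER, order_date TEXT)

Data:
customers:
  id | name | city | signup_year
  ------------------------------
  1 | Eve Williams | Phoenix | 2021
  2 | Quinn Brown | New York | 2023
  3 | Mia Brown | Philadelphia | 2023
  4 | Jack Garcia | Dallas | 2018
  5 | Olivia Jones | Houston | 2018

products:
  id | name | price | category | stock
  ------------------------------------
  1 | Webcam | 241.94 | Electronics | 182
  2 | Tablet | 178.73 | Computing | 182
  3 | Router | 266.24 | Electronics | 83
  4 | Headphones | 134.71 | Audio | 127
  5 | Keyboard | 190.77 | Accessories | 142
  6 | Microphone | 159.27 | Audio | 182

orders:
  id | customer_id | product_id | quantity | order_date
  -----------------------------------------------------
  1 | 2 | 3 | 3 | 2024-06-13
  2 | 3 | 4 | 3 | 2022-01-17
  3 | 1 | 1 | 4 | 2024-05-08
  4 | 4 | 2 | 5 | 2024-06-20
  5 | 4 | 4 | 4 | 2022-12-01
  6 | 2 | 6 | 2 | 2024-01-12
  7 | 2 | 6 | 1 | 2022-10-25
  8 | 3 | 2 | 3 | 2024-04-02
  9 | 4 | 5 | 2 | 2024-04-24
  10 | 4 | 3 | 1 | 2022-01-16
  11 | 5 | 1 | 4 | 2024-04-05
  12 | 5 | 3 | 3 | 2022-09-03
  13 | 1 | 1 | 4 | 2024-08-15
SELECT name, stock FROM products ORDER BY stock DESC LIMIT 1

Execution result:
name | stock
Webcam | 182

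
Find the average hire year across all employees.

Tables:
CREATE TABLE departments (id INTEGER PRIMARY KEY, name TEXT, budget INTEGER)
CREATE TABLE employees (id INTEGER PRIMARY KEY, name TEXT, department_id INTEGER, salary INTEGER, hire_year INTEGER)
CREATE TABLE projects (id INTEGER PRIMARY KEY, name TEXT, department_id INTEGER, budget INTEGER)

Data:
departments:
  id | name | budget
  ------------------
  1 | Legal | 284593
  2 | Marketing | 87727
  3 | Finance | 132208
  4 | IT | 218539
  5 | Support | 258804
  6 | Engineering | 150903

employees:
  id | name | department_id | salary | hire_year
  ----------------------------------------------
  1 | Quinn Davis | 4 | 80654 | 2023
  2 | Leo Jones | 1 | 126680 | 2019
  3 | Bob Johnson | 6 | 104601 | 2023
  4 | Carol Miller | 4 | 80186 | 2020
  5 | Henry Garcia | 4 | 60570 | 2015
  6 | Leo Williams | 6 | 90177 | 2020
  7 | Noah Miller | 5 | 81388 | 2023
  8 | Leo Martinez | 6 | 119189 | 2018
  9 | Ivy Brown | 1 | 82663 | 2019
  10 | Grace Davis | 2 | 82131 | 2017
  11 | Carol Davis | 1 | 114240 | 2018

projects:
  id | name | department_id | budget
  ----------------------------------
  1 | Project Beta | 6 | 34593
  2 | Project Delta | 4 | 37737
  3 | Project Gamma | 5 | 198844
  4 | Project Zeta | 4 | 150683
SELECT AVG(hire_year) FROM employees

Execution result:
2019.55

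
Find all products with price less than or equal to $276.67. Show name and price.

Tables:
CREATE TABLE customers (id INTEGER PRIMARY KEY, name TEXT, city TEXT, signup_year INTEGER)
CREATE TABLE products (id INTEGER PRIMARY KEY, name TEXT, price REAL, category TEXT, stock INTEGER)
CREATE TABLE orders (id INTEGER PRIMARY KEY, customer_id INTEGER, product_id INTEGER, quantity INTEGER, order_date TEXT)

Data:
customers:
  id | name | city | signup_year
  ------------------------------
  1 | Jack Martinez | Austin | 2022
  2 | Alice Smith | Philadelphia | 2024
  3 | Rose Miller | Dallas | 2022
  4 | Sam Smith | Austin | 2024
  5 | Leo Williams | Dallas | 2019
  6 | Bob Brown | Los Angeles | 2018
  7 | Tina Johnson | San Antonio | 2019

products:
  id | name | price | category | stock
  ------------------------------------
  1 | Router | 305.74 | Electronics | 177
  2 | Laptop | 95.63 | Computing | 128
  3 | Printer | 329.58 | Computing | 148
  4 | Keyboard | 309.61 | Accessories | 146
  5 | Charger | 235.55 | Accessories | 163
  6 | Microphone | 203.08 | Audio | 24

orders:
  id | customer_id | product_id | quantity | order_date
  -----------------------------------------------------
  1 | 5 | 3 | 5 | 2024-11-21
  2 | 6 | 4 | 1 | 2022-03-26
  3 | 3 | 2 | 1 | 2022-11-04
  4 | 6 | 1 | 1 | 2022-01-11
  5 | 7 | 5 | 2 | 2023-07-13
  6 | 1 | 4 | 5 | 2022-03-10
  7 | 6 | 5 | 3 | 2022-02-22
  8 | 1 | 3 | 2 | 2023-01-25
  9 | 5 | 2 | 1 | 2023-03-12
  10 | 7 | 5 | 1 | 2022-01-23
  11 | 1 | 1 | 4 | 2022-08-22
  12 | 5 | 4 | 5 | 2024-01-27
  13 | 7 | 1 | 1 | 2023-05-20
SELECT name, price FROM products WHERE price <= 276.67

Execution result:
name | price
Laptop | 95.63
Charger | 235.55
Microphone | 203.08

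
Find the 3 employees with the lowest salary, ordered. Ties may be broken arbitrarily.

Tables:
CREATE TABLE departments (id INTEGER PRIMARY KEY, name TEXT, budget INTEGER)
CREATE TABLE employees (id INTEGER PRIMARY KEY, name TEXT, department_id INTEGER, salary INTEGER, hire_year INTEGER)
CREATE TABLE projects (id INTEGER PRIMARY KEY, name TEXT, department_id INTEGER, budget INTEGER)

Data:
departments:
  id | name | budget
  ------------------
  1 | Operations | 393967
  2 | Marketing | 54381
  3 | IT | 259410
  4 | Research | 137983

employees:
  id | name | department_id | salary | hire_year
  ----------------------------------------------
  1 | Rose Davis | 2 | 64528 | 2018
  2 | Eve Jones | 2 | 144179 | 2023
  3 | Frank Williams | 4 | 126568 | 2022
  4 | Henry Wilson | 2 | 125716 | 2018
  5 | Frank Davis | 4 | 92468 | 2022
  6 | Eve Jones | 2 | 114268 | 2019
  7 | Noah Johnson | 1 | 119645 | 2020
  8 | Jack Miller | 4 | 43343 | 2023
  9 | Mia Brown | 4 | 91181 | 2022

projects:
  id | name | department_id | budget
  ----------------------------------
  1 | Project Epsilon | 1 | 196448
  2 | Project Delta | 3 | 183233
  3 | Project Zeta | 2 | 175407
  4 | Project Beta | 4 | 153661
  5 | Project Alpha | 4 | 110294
SELECT name, salary FROM employees ORDER BY salary ASC LIMIT 3

Execution result:
name | salary
Jack Miller | 43343
Rose Davis | 64528
Mia Brown | 91181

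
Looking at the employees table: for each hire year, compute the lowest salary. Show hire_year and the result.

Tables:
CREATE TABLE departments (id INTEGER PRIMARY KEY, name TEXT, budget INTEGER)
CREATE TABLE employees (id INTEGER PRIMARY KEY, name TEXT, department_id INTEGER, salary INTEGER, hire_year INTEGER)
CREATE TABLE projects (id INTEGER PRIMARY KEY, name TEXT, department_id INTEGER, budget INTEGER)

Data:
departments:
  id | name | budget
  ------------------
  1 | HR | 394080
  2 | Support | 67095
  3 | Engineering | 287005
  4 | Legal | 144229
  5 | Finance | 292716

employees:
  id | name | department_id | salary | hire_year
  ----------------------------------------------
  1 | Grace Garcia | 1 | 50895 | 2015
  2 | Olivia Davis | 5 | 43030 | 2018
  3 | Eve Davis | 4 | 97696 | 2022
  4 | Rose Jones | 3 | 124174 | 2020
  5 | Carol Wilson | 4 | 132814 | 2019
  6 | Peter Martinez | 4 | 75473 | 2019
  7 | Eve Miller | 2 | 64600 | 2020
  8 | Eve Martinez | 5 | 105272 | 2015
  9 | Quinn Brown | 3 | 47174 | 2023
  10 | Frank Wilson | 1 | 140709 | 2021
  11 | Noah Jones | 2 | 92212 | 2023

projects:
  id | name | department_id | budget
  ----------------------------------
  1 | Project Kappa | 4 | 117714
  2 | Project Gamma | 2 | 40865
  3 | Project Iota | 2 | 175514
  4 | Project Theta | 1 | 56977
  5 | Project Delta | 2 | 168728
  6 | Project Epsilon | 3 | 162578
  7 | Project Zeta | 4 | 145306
SELECT hire_year, MIN(salary) AS min_salary FROM employees GROUP BY hire_year

Execution result:
hire_year | min_salary
2015 | 50895
2018 | 43030
2019 | 75473
2020 | 64600
2021 | 140709
2022 | 97696
2023 | 47174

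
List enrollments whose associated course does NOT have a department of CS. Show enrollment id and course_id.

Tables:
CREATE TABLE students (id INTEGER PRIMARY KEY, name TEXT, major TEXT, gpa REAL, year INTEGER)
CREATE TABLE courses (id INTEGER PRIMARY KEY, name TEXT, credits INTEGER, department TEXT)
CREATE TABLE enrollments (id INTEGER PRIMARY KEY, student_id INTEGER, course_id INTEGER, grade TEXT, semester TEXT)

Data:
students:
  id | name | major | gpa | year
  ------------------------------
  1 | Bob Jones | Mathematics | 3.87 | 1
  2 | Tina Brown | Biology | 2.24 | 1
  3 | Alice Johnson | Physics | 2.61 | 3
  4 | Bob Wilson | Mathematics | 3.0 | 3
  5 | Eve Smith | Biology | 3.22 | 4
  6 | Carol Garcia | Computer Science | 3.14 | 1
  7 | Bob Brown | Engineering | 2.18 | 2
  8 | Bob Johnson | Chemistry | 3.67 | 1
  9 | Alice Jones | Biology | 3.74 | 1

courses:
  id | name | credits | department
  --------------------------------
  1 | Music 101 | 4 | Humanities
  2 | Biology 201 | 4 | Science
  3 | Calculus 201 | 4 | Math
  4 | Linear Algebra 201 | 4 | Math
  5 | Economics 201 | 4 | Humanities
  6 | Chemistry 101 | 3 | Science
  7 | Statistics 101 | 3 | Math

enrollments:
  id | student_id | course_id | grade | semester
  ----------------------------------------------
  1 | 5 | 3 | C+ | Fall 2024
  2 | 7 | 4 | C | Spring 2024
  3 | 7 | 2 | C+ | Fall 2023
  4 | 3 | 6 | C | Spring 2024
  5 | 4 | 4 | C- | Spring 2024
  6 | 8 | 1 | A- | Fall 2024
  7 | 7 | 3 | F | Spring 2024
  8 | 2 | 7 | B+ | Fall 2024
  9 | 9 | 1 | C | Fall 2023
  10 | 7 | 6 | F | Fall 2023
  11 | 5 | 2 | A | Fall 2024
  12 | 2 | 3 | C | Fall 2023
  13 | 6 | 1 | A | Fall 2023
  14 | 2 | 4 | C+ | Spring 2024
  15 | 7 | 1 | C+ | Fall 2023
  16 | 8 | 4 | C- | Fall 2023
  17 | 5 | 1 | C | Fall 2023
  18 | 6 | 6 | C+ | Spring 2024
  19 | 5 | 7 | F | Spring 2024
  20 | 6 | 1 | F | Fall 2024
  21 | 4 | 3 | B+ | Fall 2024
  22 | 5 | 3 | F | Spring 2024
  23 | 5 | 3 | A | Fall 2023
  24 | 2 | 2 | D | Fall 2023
SELECT id, course_id FROM enrollments WHERE course_id NOT IN (SELECT id FROM courses WHERE department = 'CS')

Execution result:
id | course_id
1 | 3
2 | 4
3 | 2
4 | 6
5 | 4
6 | 1
7 | 3
8 | 7
9 | 1
10 | 6
11 | 2
12 | 3
13 | 1
14 | 4
15 | 1
16 | 4
17 | 1
18 | 6
19 | 7
20 | 1
21 | 3
22 | 3
23 | 3
24 | 2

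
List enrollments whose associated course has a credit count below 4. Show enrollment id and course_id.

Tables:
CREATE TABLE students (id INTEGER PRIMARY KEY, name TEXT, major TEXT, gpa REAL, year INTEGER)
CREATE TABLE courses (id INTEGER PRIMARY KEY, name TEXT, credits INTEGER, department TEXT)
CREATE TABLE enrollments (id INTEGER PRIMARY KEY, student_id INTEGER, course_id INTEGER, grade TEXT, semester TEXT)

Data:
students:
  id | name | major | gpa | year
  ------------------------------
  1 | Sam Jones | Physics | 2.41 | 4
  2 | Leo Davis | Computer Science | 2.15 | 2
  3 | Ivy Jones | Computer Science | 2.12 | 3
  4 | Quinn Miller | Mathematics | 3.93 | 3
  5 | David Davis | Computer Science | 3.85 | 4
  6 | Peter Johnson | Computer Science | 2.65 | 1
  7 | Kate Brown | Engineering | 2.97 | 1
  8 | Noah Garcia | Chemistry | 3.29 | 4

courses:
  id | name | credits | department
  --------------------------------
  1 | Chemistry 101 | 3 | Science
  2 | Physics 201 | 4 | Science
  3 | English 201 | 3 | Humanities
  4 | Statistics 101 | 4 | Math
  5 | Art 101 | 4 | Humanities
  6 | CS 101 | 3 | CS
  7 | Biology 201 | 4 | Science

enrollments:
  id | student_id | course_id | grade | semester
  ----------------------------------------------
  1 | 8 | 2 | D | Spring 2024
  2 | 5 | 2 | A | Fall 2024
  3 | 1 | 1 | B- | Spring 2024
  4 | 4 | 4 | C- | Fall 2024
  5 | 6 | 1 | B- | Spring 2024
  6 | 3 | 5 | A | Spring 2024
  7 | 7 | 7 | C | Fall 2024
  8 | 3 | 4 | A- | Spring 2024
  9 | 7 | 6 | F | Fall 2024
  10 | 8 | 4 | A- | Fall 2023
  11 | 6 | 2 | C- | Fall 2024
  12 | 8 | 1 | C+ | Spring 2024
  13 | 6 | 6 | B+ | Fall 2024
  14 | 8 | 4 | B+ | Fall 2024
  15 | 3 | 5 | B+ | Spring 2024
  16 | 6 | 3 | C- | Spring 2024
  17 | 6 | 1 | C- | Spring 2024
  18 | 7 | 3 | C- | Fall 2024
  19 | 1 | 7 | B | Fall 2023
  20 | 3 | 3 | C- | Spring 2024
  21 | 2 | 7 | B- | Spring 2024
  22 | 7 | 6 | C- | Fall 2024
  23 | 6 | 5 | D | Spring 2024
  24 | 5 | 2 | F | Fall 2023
SELECT id, course_id FROM enrollments WHERE course_id IN (SELECT id FROM courses WHERE credits < 4)

Execution result:
id | course_id
3 | 1
5 | 1
9 | 6
12 | 1
13 | 6
16 | 3
17 | 1
18 | 3
20 | 3
22 | 6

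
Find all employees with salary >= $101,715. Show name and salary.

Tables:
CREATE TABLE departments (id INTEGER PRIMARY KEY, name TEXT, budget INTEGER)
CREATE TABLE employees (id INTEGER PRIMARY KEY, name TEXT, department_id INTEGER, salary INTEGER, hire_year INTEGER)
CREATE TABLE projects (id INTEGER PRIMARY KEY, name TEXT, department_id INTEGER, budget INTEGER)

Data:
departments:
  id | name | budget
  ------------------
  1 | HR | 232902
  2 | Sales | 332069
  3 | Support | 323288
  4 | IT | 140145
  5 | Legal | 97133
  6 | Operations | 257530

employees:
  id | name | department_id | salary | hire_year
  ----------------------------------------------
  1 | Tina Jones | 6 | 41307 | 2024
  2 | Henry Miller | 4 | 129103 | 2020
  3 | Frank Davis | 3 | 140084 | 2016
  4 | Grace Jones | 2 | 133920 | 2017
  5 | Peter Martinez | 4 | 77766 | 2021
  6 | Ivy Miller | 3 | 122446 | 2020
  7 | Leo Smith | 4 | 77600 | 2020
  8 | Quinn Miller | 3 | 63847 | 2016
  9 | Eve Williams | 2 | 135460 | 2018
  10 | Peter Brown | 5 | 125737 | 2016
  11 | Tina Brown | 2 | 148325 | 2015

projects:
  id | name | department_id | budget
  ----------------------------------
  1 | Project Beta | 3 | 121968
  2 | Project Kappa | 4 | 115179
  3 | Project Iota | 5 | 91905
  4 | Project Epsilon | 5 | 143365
SELECT name, salary FROM employees WHERE salary >= 101715

Execution result:
name | salary
Henry Miller | 129103
Frank Davis | 140084
Grace Jones | 133920
Ivy Miller | 122446
Eve Williams | 135460
Peter Brown | 125737
Tina Brown | 148325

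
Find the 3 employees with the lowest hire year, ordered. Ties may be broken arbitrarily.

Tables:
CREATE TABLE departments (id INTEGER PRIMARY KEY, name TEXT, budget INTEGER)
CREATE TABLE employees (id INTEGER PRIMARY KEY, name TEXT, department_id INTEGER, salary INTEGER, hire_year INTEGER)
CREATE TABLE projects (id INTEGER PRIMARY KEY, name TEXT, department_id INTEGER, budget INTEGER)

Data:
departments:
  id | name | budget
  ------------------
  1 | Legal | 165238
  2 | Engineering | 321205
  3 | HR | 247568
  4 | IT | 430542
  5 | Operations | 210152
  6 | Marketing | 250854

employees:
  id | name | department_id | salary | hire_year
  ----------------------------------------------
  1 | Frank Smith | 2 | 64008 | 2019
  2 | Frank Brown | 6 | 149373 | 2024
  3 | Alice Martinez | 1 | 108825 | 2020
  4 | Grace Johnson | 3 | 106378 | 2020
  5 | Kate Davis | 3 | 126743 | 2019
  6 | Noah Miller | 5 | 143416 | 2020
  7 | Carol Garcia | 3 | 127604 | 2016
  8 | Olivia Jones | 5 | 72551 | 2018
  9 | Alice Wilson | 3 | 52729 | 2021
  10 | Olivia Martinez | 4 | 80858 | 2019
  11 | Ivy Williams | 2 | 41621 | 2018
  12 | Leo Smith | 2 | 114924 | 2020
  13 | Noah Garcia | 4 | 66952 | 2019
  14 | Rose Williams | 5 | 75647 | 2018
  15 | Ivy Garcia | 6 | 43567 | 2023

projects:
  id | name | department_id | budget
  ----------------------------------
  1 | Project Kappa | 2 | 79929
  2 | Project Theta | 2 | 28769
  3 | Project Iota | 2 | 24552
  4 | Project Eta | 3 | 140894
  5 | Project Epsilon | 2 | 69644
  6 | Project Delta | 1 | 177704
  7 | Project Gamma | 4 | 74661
SELECT name, hire_year FROM employees ORDER BY hire_year ASC LIMIT 3

Execution result:
name | hire_year
Carol Garcia | 2016
Olivia Jones | 2018
Ivy Williams | 2018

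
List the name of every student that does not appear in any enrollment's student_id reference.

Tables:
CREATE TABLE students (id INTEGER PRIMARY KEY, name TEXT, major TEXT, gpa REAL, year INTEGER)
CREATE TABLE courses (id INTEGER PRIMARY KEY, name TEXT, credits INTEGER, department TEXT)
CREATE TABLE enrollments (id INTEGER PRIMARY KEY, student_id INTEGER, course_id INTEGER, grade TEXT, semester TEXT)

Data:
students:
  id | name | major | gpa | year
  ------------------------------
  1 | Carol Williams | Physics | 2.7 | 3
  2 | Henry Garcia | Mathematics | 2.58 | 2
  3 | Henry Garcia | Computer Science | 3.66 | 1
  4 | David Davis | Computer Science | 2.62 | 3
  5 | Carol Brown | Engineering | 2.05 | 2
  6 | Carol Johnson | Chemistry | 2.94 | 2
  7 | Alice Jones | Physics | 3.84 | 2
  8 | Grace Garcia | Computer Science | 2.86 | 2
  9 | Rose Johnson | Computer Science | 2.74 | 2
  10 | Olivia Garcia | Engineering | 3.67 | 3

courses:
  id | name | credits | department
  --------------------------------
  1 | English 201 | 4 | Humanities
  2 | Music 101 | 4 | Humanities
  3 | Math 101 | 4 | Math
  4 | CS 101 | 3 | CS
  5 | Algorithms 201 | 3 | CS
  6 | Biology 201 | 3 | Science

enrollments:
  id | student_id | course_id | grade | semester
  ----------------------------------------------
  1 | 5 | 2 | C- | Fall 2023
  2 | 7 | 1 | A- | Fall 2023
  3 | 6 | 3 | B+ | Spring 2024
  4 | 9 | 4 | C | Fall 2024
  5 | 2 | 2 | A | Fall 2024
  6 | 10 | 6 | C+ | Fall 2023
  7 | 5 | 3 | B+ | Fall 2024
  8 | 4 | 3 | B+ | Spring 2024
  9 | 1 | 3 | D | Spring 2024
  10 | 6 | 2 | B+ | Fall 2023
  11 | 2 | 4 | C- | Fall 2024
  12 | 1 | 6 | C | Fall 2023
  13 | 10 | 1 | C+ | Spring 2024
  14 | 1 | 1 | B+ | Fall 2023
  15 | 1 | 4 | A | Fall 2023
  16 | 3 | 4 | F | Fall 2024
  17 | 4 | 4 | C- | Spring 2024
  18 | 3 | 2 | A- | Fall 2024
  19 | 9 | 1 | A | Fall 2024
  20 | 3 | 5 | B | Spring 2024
SELECT p.name FROM students p LEFT JOIN enrollments c ON c.student_id = p.id WHERE c.id IS NULL

Execution result:
Grace Garcia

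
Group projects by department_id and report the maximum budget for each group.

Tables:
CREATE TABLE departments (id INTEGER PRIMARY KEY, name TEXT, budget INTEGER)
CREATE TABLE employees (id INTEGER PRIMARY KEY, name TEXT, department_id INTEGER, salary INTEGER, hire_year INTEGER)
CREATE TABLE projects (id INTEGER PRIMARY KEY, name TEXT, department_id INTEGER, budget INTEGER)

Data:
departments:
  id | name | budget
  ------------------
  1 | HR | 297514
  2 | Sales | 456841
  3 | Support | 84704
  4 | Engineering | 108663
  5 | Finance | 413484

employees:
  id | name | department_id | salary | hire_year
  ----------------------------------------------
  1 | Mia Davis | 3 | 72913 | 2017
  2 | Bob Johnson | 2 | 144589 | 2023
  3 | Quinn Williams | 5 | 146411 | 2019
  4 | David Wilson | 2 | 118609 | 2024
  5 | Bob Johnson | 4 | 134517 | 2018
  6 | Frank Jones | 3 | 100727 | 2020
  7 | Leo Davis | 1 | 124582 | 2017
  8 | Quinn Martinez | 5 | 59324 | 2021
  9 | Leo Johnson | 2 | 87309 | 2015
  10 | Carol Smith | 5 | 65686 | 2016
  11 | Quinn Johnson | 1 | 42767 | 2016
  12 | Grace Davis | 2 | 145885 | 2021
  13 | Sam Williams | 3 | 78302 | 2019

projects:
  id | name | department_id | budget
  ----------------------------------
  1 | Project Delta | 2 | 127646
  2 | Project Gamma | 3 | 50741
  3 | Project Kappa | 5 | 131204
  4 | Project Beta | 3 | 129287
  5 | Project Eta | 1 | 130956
SELECT department_id, MAX(budget) AS max_budget FROM projects GROUP BY department_id

Execution result:
department_id | max_budget
1 | 130956
2 | 127646
3 | 129287
5 | 131204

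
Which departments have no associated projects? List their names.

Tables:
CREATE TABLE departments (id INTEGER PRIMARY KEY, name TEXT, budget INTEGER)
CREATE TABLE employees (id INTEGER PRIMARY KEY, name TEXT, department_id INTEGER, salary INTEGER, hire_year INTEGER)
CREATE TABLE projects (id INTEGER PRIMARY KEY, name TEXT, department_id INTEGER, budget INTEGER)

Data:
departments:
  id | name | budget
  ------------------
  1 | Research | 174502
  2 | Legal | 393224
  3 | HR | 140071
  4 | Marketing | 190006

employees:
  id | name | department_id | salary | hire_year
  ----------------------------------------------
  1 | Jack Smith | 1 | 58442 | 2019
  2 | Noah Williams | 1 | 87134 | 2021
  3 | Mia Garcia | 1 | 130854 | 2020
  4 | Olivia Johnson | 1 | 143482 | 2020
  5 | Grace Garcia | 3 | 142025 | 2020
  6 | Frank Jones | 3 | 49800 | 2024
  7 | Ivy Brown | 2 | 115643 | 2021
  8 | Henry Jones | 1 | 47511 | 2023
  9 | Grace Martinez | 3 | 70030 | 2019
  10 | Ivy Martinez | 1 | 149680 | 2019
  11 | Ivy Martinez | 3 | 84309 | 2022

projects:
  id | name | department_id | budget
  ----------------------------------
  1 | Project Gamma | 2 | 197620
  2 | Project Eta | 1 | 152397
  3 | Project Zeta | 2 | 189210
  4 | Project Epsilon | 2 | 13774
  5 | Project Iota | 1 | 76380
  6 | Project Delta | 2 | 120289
SELECT p.name FROM departments p LEFT JOIN projects c ON c.department_id = p.id WHERE c.id IS NULL

Execution result:
name
HR
Marketing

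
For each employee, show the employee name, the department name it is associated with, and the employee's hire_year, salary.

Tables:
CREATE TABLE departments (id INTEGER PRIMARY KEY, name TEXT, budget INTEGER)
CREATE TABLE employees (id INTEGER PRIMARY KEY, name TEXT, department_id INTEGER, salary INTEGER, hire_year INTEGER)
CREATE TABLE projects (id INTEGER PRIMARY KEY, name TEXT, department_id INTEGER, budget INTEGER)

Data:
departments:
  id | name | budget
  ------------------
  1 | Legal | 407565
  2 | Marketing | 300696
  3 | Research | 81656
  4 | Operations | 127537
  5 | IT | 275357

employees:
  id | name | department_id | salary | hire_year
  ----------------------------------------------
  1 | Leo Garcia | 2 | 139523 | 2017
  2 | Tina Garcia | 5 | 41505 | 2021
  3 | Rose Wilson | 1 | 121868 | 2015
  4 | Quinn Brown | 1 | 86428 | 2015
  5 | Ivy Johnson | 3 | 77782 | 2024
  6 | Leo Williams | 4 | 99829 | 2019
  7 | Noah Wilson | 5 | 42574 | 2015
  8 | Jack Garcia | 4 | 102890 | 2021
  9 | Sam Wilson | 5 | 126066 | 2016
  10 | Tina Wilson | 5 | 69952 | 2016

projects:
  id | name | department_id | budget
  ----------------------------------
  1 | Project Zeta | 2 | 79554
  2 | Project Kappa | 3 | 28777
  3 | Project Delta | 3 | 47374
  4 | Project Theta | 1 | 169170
SELECT c.name, p.name AS department, c.hire_year, c.salary FROM employees c JOIN departments p ON c.department_id = p.id

Execution result:
name | department | hire_year | salary
Leo Garcia | Marketing | 2017 | 139523
Tina Garcia | IT | 2021 | 41505
Rose Wilson | Legal | 2015 | 121868
Quinn Brown | Legal | 2015 | 86428
Ivy Johnson | Research | 2024 | 77782
Leo Williams | Operations | 2019 | 99829
Noah Wilson | IT | 2015 | 42574
Jack Garcia | Operations | 2021 | 102890
Sam Wilson | IT | 2016 | 126066
Tina Wilson | IT | 2016 | 69952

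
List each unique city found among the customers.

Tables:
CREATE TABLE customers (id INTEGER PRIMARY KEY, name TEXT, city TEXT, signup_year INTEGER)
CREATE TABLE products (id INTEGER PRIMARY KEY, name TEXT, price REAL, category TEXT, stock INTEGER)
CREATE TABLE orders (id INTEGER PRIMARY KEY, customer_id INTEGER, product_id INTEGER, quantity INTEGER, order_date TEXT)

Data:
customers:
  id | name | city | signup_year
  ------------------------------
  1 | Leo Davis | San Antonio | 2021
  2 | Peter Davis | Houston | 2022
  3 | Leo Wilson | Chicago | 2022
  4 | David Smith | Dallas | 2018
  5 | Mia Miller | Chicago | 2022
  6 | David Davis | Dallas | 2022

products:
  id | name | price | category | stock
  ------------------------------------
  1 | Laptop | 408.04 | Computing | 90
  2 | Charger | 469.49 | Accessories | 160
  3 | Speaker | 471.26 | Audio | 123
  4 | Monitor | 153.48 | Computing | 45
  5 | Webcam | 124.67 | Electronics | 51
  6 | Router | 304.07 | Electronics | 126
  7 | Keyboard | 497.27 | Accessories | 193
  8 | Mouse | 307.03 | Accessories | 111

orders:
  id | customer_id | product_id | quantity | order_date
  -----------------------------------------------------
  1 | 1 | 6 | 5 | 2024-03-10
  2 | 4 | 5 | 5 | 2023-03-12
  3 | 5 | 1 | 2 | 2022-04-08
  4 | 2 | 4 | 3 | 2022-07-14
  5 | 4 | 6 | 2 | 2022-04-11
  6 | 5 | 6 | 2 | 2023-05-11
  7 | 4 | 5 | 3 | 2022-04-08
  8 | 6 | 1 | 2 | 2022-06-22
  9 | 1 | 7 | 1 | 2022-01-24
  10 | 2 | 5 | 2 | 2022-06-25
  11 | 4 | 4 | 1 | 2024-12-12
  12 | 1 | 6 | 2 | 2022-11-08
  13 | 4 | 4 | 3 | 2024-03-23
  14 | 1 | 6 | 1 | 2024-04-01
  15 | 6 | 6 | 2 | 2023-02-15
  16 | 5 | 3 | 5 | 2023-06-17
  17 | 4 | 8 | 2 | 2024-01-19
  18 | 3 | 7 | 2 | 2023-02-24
SELECT DISTINCT city FROM customers

Execution result:
city
San Antonio
Houston
Chicago
Dallas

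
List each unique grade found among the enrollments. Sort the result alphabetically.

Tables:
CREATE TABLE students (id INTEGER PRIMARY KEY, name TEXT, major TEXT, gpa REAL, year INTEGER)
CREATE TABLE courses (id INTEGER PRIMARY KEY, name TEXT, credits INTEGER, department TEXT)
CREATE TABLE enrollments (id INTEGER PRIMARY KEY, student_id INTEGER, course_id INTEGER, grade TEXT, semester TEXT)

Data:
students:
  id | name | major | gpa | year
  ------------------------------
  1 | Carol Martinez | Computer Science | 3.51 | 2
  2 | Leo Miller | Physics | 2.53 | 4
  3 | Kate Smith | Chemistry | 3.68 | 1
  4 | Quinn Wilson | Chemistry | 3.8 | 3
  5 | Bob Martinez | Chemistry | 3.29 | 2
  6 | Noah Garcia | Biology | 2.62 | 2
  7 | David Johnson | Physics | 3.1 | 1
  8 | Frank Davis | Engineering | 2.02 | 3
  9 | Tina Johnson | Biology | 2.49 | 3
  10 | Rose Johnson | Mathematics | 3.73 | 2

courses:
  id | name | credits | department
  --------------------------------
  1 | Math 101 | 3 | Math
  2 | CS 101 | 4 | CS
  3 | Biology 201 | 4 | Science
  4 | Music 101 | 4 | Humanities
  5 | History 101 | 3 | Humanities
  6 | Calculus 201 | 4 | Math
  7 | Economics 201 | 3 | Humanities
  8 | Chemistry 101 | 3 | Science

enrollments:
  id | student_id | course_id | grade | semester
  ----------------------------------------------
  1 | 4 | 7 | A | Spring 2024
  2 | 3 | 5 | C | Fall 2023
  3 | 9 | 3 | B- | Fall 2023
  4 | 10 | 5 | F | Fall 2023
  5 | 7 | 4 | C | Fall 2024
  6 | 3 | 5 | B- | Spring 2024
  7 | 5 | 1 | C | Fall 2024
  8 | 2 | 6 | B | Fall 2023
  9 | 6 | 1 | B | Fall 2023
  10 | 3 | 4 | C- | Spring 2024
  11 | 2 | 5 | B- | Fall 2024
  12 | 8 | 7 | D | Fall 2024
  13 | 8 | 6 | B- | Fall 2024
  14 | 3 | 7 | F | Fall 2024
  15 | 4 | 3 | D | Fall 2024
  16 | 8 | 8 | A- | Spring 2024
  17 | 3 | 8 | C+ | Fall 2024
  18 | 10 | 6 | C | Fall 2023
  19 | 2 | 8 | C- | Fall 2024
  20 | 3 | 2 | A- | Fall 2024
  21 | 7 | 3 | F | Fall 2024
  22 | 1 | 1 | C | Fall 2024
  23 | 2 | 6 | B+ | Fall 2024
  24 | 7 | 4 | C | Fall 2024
SELECT DISTINCT grade FROM enrollments ORDER BY grade

Execution result:
grade
A
A-
B
B+
B-
C
C+
C-
D
F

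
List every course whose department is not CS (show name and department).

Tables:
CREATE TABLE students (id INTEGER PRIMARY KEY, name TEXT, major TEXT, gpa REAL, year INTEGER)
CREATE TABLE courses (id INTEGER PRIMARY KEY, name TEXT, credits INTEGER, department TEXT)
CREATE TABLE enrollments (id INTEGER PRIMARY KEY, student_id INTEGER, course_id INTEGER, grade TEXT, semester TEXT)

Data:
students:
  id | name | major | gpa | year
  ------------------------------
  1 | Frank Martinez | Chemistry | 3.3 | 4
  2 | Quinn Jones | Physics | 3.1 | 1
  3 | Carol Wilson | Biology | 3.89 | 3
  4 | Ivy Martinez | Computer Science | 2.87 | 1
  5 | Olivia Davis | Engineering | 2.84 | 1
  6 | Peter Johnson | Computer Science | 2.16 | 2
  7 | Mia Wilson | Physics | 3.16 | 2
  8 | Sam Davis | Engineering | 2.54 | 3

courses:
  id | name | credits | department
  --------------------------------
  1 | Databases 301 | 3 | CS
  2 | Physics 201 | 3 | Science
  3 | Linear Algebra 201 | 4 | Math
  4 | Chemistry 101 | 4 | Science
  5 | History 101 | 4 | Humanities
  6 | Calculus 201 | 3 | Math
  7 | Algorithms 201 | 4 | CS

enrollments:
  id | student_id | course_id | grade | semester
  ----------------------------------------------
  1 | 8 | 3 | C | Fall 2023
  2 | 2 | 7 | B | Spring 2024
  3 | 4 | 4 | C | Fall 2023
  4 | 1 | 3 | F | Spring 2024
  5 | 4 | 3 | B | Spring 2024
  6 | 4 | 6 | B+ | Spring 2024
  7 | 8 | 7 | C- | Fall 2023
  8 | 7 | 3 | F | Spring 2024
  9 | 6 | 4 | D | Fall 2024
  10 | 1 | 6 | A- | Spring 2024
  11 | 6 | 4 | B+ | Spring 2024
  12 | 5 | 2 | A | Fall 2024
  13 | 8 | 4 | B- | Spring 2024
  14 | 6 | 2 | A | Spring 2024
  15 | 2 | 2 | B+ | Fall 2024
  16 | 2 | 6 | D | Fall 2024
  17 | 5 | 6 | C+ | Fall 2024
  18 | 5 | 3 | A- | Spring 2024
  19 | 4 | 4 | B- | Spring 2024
SELECT name, department FROM courses WHERE department <> 'CS'

Execution result:
name | department
Physics 201 | Science
Linear Algebra 201 | Math
Chemistry 101 | Science
History 101 | Humanities
Calculus 201 | Math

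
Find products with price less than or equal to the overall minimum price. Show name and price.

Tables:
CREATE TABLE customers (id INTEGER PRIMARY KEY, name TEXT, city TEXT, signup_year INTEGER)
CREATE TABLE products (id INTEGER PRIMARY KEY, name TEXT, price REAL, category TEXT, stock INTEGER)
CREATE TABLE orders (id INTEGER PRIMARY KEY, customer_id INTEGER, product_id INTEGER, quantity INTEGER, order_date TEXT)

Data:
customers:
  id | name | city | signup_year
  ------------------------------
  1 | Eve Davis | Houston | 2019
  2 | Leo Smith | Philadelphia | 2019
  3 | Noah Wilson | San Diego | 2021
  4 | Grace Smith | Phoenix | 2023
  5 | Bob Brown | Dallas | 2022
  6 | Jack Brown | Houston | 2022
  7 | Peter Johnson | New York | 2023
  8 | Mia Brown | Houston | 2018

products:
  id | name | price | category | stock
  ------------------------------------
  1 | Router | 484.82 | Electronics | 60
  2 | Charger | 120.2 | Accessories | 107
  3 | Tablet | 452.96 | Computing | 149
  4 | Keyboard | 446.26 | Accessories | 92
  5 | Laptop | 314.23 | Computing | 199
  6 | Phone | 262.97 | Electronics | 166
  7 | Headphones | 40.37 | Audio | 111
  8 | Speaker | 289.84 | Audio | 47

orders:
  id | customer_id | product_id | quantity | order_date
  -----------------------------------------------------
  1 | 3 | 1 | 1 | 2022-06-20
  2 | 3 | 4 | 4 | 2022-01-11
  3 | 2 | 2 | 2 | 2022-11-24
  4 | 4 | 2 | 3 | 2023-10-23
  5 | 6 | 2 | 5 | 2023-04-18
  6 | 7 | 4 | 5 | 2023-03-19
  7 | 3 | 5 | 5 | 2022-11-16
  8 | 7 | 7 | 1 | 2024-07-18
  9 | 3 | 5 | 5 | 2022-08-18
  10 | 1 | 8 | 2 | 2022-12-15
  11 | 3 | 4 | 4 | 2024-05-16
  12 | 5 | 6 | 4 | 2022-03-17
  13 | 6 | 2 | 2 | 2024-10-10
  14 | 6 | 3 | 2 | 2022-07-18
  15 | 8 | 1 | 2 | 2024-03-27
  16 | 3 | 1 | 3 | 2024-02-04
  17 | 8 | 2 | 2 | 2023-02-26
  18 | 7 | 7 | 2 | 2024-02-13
SELECT name, price FROM products WHERE price <= (SELECT MIN(price) FROM products)

Execution result:
name | price
Headphones | 40.37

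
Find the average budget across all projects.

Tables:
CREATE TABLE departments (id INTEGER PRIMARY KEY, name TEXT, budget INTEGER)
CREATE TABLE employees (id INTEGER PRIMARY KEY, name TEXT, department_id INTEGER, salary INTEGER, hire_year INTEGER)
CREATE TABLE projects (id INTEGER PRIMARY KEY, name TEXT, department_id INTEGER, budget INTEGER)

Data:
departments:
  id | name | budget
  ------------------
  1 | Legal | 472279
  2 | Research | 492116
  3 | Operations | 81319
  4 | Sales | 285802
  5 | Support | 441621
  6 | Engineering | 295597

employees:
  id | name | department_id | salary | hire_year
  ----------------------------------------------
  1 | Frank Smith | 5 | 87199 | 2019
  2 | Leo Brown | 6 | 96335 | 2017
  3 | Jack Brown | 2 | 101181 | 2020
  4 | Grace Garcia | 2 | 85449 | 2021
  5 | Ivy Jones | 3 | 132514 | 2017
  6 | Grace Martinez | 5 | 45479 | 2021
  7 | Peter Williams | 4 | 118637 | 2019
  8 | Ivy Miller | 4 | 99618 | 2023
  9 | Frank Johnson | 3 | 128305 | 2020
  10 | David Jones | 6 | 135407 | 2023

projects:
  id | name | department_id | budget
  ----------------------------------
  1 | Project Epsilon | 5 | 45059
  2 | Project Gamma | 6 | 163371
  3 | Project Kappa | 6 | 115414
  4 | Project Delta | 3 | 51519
SELECT AVG(budget) FROM projects

Execution result:
93840.75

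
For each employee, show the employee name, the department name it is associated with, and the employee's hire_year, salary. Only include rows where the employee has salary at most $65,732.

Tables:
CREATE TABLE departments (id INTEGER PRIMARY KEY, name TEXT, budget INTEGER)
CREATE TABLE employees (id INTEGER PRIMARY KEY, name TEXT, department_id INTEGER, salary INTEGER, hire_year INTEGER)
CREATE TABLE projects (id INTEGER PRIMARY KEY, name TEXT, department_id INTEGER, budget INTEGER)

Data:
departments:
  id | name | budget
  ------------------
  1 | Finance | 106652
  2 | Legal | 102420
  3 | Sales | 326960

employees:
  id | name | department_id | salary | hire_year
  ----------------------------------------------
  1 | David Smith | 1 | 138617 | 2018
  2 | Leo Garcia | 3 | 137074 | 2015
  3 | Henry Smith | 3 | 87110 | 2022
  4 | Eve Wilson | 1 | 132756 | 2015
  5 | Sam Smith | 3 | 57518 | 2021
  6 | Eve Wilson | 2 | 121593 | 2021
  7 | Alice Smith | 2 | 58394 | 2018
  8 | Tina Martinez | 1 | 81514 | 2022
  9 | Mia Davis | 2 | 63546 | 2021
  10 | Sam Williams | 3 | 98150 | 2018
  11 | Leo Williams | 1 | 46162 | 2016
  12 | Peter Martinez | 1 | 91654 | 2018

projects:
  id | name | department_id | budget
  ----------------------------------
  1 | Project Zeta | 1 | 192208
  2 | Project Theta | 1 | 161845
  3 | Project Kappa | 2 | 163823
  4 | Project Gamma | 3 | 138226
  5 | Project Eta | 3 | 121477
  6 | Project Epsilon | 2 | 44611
SELECT c.name, p.name AS department, c.hire_year, c.salary FROM employees c JOIN departments p ON c.department_id = p.id WHERE c.salary <= 65732

Execution result:
name | department | hire_year | salary
Sam Smith | Sales | 2021 | 57518
Alice Smith | Legal | 2018 | 58394
Mia Davis | Legal | 2021 | 63546
Leo Williams | Finance | 2016 | 46162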